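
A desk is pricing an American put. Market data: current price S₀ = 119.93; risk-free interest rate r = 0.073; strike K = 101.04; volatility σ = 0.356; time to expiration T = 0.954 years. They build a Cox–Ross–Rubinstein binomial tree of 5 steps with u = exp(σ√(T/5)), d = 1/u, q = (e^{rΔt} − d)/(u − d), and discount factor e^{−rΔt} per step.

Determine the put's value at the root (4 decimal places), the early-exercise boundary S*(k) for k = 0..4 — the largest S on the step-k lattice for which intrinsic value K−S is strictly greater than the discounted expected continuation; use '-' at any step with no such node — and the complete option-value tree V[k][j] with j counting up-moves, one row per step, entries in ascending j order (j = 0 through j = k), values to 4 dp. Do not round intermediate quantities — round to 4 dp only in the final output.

price = 5.2610
boundary = - - - 75.2186 87.8738
tree:
5.2610
9.2430 1.5212
15.7769 3.1232 0.0000
25.8214 6.4126 0.0000 0.0000
36.6540 13.1662 0.0000 0.0000 0.0000
45.9266 25.8214 0.0000 0.0000 0.0000 0.0000

Δt=0.19080, u=1.16825, d=0.85598, q=0.50612, disc=e^(-rΔt)=0.98617
k=5 terminal: V=max(K-S,0) → 45.9266 25.8214 0.0000 0.0000 0.0000 0.0000
k=4: j=0 S=64.3860 intr=36.6540 cont=35.2565 V=36.6540[EX]; j=1 S=87.8738 intr=13.1662 cont=12.5763 V=13.1662[EX]; j=2 S=119.9300 intr=0.0000 cont=0.0000 V=0.0000[hold]; j=3 S=163.6802 intr=0.0000 cont=0.0000 V=0.0000[hold]; j=4 S=223.3904 intr=0.0000 cont=0.0000 V=0.0000[hold]  S*(4)=87.8738
k=3: j=0 S=75.2186 intr=25.8214 cont=24.4238 V=25.8214[EX]; j=1 S=102.6582 intr=0.0000 cont=6.4126 V=6.4126[hold]; j=2 S=140.1077 intr=0.0000 cont=0.0000 V=0.0000[hold]; j=3 S=191.2187 intr=0.0000 cont=0.0000 V=0.0000[hold]  S*(3)=75.2186
k=2: j=0 S=87.8738 intr=13.1662 cont=15.7769 V=15.7769[hold]; j=1 S=119.9300 intr=0.0000 cont=3.1232 V=3.1232[hold]; j=2 S=163.6802 intr=0.0000 cont=0.0000 V=0.0000[hold]  S*(2)=-
k=1: j=0 S=102.6582 intr=0.0000 cont=9.2430 V=9.2430[hold]; j=1 S=140.1077 intr=0.0000 cont=1.5212 V=1.5212[hold]  S*(1)=-
k=0: j=0 S=119.9300 intr=0.0000 cont=5.2610 V=5.2610[hold]  S*(0)=-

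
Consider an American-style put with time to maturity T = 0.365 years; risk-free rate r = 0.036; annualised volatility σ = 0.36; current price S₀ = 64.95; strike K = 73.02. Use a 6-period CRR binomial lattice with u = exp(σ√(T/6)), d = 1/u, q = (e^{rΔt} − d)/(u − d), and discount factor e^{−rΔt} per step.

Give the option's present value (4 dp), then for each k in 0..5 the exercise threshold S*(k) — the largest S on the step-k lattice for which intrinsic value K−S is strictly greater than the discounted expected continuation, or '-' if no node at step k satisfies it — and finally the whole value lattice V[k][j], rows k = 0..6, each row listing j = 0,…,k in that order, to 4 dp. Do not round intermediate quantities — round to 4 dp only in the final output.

Δt=0.06083, u=1.09285, d=0.91504, q=0.49015, disc=e^(-rΔt)=0.99781
k=6 terminal: V=max(K-S,0) → 34.8951 27.4864 18.6380 8.0700 0.0000 0.0000 0.0000
k=5: j=0 S=41.6649 intr=31.3551 cont=31.1954 V=31.3551[EX]; j=1 S=49.7615 intr=23.2585 cont=23.0987 V=23.2585[EX]; j=2 S=59.4316 intr=13.5884 cont=13.4287 V=13.5884[EX]; j=3 S=70.9808 intr=2.0392 cont=4.1055 V=4.1055[hold]; j=4 S=84.7744 intr=0.0000 cont=0.0000 V=0.0000[hold]; j=5 S=101.2484 intr=0.0000 cont=0.0000 V=0.0000[hold]  S*(5)=59.4316
k=4: j=0 S=45.5336 intr=27.4864 cont=27.3267 V=27.4864[EX]; j=1 S=54.3820 intr=18.6380 cont=18.4782 V=18.6380[EX]; j=2 S=64.9500 intr=8.0700 cont=8.9209 V=8.9209[hold]; j=3 S=77.5716 intr=0.0000 cont=2.0886 V=2.0886[hold]; j=4 S=92.6460 intr=0.0000 cont=0.0000 V=0.0000[hold]  S*(4)=54.3820
k=3: j=0 S=49.7615 intr=23.2585 cont=23.0987 V=23.2585[EX]; j=1 S=59.4316 intr=13.5884 cont=13.8448 V=13.8448[hold]; j=2 S=70.9808 intr=2.0392 cont=5.5599 V=5.5599[hold]; j=3 S=84.7744 intr=0.0000 cont=1.0626 V=1.0626[hold]  S*(3)=49.7615
k=2: j=0 S=54.3820 intr=18.6380 cont=18.6036 V=18.6380[EX]; j=1 S=64.9500 intr=8.0700 cont=9.7626 V=9.7626[hold]; j=2 S=77.5716 intr=0.0000 cont=3.3482 V=3.3482[hold]  S*(2)=54.3820
k=1: j=0 S=59.4316 intr=13.5884 cont=14.2565 V=14.2565[hold]; j=1 S=70.9808 intr=2.0392 cont=6.6041 V=6.6041[hold]  S*(1)=-
k=0: j=0 S=64.9500 intr=8.0700 cont=10.4827 V=10.4827[hold]  S*(0)=-

price = 10.4827
boundary = - - 54.3820 49.7615 54.3820 59.4316
tree:
10.4827
14.2565 6.6041
18.6380 9.7626 3.3482
23.2585 13.8448 5.5599 1.0626
27.4864 18.6380 8.9209 2.0886 0.0000
31.3551 23.2585 13.5884 4.1055 0.0000 0.0000
34.8951 27.4864 18.6380 8.0700 0.0000 0.0000 0.0000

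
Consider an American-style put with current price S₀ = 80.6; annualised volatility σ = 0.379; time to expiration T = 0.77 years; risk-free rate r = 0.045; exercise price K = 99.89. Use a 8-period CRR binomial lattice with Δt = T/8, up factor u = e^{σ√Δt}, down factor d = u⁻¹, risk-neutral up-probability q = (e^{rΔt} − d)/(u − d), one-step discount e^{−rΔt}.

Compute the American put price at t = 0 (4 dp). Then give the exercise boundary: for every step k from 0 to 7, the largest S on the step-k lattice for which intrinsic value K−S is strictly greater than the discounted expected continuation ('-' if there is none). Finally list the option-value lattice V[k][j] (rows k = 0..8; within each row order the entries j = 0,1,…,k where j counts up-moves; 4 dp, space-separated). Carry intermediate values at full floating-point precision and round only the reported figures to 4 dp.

price = 22.0666
boundary = - - 63.7096 56.6422 63.7096 71.6589 80.6000 71.6589
tree:
22.0666
28.7315 15.2992
36.1804 21.2041 9.2657
43.2478 28.3032 13.9754 4.4275
49.5313 36.1804 20.3246 7.4661 1.2921
55.1177 43.2478 28.2311 12.2446 2.5399 0.0000
60.0844 49.5313 36.1804 19.2900 4.9925 0.0000 0.0000
64.5001 55.1177 43.2478 28.2311 9.8136 0.0000 0.0000 0.0000
68.4260 60.0844 49.5313 36.1804 19.2900 0.0000 0.0000 0.0000 0.0000

Δt=0.09625, u=1.12477, d=0.88907, q=0.48905, disc=e^(-rΔt)=0.99568
k=8 terminal: V=max(K-S,0) → 68.4260 60.0844 49.5313 36.1804 19.2900 0.0000 0.0000 0.0000 0.0000
k=7: j=0 S=35.3899 intr=64.5001 cont=64.0684 V=64.5001[EX]; j=1 S=44.7723 intr=55.1177 cont=54.6860 V=55.1177[EX]; j=2 S=56.6422 intr=43.2478 cont=42.8161 V=43.2478[EX]; j=3 S=71.6589 intr=28.2311 cont=27.7994 V=28.2311[EX]; j=4 S=90.6567 intr=9.2333 cont=9.8136 V=9.8136[hold]; j=5 S=114.6912 intr=0.0000 cont=0.0000 V=0.0000[hold]; j=6 S=145.0976 intr=0.0000 cont=0.0000 V=0.0000[hold]; j=7 S=183.5653 intr=0.0000 cont=0.0000 V=0.0000[hold]  S*(7)=71.6589
k=6: j=0 S=39.8056 intr=60.0844 cont=59.6526 V=60.0844[EX]; j=1 S=50.3587 intr=49.5313 cont=49.0996 V=49.5313[EX]; j=2 S=63.7096 intr=36.1804 cont=35.7487 V=36.1804[EX]; j=3 S=80.6000 intr=19.2900 cont=19.1409 V=19.2900[EX]; j=4 S=101.9683 intr=0.0000 cont=4.9925 V=4.9925[hold]; j=5 S=129.0017 intr=0.0000 cont=0.0000 V=0.0000[hold]; j=6 S=163.2020 intr=0.0000 cont=0.0000 V=0.0000[hold]  S*(6)=80.6000
k=5: j=0 S=44.7723 intr=55.1177 cont=54.6860 V=55.1177[EX]; j=1 S=56.6422 intr=43.2478 cont=42.8161 V=43.2478[EX]; j=2 S=71.6589 intr=28.2311 cont=27.7994 V=28.2311[EX]; j=3 S=90.6567 intr=9.2333 cont=12.2446 V=12.2446[hold]; j=4 S=114.6912 intr=0.0000 cont=2.5399 V=2.5399[hold]; j=5 S=145.0976 intr=0.0000 cont=0.0000 V=0.0000[hold]  S*(5)=71.6589
k=4: j=0 S=50.3587 intr=49.5313 cont=49.0996 V=49.5313[EX]; j=1 S=63.7096 intr=36.1804 cont=35.7487 V=36.1804[EX]; j=2 S=80.6000 intr=19.2900 cont=20.3246 V=20.3246[hold]; j=3 S=101.9683 intr=0.0000 cont=7.4661 V=7.4661[hold]; j=4 S=129.0017 intr=0.0000 cont=1.2921 V=1.2921[hold]  S*(4)=63.7096
k=3: j=0 S=56.6422 intr=43.2478 cont=42.8161 V=43.2478[EX]; j=1 S=71.6589 intr=28.2311 cont=28.3032 V=28.3032[hold]; j=2 S=90.6567 intr=9.2333 cont=13.9754 V=13.9754[hold]; j=3 S=114.6912 intr=0.0000 cont=4.4275 V=4.4275[hold]  S*(3)=56.6422
k=2: j=0 S=63.7096 intr=36.1804 cont=35.7838 V=36.1804[EX]; j=1 S=80.6000 intr=19.2900 cont=21.2041 V=21.2041[hold]; j=2 S=101.9683 intr=0.0000 cont=9.2657 V=9.2657[hold]  S*(2)=63.7096
k=1: j=0 S=71.6589 intr=28.2311 cont=28.7315 V=28.7315[hold]; j=1 S=90.6567 intr=9.2333 cont=15.2992 V=15.2992[hold]  S*(1)=-
k=0: j=0 S=80.6000 intr=19.2900 cont=22.0666 V=22.0666[hold]  S*(0)=-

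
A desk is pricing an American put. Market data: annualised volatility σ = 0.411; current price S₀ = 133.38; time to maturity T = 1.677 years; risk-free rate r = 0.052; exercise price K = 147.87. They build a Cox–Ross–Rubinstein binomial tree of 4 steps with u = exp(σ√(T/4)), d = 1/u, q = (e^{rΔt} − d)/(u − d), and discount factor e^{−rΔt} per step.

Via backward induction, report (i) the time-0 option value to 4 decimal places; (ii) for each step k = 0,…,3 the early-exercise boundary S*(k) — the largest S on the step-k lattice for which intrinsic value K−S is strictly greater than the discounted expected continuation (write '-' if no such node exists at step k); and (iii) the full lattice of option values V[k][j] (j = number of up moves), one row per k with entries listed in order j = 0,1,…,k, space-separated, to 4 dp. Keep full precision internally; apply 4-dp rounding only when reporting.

price = 32.0426
boundary = - - 78.3324 102.2153
tree:
32.0426
48.2404 15.6117
69.5376 26.9205 3.8265
87.8402 45.6547 7.4462 0.0000
101.8664 69.5376 14.4900 0.0000 0.0000

Δt=0.41925  u=1.30489  d=0.76635  q=0.47479  discount=0.97843
step 4 (expiry): payoffs max(K−S,0) = 101.8664 69.5376 14.4900 0.0000 0.0000
step 3: (k=3,j=0): S=60.0298, (K−S)⁺=87.8402, hold=84.6514 ⇒ V=87.8402 exercise | (k=3,j=1): S=102.2153, (K−S)⁺=45.6547, hold=42.4658 ⇒ V=45.6547 exercise | (k=3,j=2): S=174.0465, (K−S)⁺=0.0000, hold=7.4462 ⇒ V=7.4462 continue | (k=3,j=3): S=296.3567, (K−S)⁺=0.0000, hold=0.0000 ⇒ V=0.0000 continue  boundary S*=102.2153
step 2: (k=2,j=0): S=78.3324, (K−S)⁺=69.5376, hold=66.3488 ⇒ V=69.5376 exercise | (k=2,j=1): S=133.3800, (K−S)⁺=14.4900, hold=26.9205 ⇒ V=26.9205 continue | (k=2,j=2): S=227.1120, (K−S)⁺=0.0000, hold=3.8265 ⇒ V=3.8265 continue  boundary S*=78.3324
step 1: (k=1,j=0): S=102.2153, (K−S)⁺=45.6547, hold=48.2404 ⇒ V=48.2404 continue | (k=1,j=1): S=174.0465, (K−S)⁺=0.0000, hold=15.6117 ⇒ V=15.6117 continue  boundary S*=-
step 0: (k=0,j=0): S=133.3800, (K−S)⁺=14.4900, hold=32.0426 ⇒ V=32.0426 continue  boundary S*=-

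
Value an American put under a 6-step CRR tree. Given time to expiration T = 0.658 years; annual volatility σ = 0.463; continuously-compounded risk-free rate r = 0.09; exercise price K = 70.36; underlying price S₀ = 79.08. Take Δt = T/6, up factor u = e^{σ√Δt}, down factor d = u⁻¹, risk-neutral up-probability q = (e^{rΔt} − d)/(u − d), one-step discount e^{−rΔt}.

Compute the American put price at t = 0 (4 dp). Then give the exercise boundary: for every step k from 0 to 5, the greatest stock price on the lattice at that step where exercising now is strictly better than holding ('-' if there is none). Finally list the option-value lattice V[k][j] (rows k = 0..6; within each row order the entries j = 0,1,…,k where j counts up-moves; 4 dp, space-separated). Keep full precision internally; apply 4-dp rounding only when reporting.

price = 6.1123
boundary = - - - 49.9229 42.8263 49.9229
tree:
6.1123
9.4767 2.7885
14.2114 4.8166 0.7668
20.4371 8.1188 1.5303 0.0000
27.5337 13.2217 3.0542 0.0000 0.0000
33.6215 20.4371 6.0953 0.0000 0.0000 0.0000
38.8439 27.5337 12.1646 0.0000 0.0000 0.0000 0.0000

Δt=0.10967, u=1.16571, d=0.85785, q=0.49396, disc=e^(-rΔt)=0.99018
k=6 terminal: V=max(K-S,0) → 38.8439 27.5337 12.1646 0.0000 0.0000 0.0000 0.0000
k=5: j=0 S=36.7385 intr=33.6215 cont=32.9305 V=33.6215[EX]; j=1 S=49.9229 intr=20.4371 cont=19.7461 V=20.4371[EX]; j=2 S=67.8387 intr=2.5213 cont=6.0953 V=6.0953[hold]; j=3 S=92.1840 intr=0.0000 cont=0.0000 V=0.0000[hold]; j=4 S=125.2661 intr=0.0000 cont=0.0000 V=0.0000[hold]; j=5 S=170.2205 intr=0.0000 cont=0.0000 V=0.0000[hold]  S*(5)=49.9229
k=4: j=0 S=42.8263 intr=27.5337 cont=26.8427 V=27.5337[EX]; j=1 S=58.1954 intr=12.1646 cont=13.2217 V=13.2217[hold]; j=2 S=79.0800 intr=0.0000 cont=3.0542 V=3.0542[hold]; j=3 S=107.4595 intr=0.0000 cont=0.0000 V=0.0000[hold]; j=4 S=146.0235 intr=0.0000 cont=0.0000 V=0.0000[hold]  S*(4)=42.8263
k=3: j=0 S=49.9229 intr=20.4371 cont=20.2631 V=20.4371[EX]; j=1 S=67.8387 intr=2.5213 cont=8.1188 V=8.1188[hold]; j=2 S=92.1840 intr=0.0000 cont=1.5303 V=1.5303[hold]; j=3 S=125.2661 intr=0.0000 cont=0.0000 V=0.0000[hold]  S*(3)=49.9229
k=2: j=0 S=58.1954 intr=12.1646 cont=14.2114 V=14.2114[hold]; j=1 S=79.0800 intr=0.0000 cont=4.8166 V=4.8166[hold]; j=2 S=107.4595 intr=0.0000 cont=0.7668 V=0.7668[hold]  S*(2)=-
k=1: j=0 S=67.8387 intr=2.5213 cont=9.4767 V=9.4767[hold]; j=1 S=92.1840 intr=0.0000 cont=2.7885 V=2.7885[hold]  S*(1)=-
k=0: j=0 S=79.0800 intr=0.0000 cont=6.1123 V=6.1123[hold]  S*(0)=-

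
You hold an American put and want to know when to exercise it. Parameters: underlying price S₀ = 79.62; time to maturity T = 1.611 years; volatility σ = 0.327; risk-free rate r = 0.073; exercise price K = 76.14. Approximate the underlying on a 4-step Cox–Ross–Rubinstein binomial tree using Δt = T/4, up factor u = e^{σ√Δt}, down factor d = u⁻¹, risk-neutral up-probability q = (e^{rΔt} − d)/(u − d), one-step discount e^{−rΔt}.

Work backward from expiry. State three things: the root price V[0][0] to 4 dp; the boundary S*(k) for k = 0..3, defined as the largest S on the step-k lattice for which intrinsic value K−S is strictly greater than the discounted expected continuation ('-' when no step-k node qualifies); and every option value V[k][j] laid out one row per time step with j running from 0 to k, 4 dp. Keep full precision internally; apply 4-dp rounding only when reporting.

Δt=0.40275  u=1.23063  d=0.81259  q=0.51968  discount=0.97103
step 4 (expiry): payoffs max(K−S,0) = 41.4249 23.5661 0.0000 0.0000 0.0000
step 3: (k=3,j=0): S=42.7213, (K−S)⁺=33.4187, hold=31.2127 ⇒ V=33.4187 exercise | (k=3,j=1): S=64.6988, (K−S)⁺=11.4412, hold=10.9913 ⇒ V=11.4412 exercise | (k=3,j=2): S=97.9824, (K−S)⁺=0.0000, hold=0.0000 ⇒ V=0.0000 continue | (k=3,j=3): S=148.3884, (K−S)⁺=0.0000, hold=0.0000 ⇒ V=0.0000 continue  boundary S*=64.6988
step 2: (k=2,j=0): S=52.5739, (K−S)⁺=23.5661, hold=21.3601 ⇒ V=23.5661 exercise | (k=2,j=1): S=79.6200, (K−S)⁺=0.0000, hold=5.3362 ⇒ V=5.3362 continue | (k=2,j=2): S=120.5797, (K−S)⁺=0.0000, hold=0.0000 ⇒ V=0.0000 continue  boundary S*=52.5739
step 1: (k=1,j=0): S=64.6988, (K−S)⁺=11.4412, hold=13.6841 ⇒ V=13.6841 continue | (k=1,j=1): S=97.9824, (K−S)⁺=0.0000, hold=2.4888 ⇒ V=2.4888 continue  boundary S*=-
step 0: (k=0,j=0): S=79.6200, (K−S)⁺=0.0000, hold=7.6382 ⇒ V=7.6382 continue  boundary S*=-

price = 7.6382
boundary = - - 52.5739 64.6988
tree:
7.6382
13.6841 2.4888
23.5661 5.3362 0.0000
33.4187 11.4412 0.0000 0.0000
41.4249 23.5661 0.0000 0.0000 0.0000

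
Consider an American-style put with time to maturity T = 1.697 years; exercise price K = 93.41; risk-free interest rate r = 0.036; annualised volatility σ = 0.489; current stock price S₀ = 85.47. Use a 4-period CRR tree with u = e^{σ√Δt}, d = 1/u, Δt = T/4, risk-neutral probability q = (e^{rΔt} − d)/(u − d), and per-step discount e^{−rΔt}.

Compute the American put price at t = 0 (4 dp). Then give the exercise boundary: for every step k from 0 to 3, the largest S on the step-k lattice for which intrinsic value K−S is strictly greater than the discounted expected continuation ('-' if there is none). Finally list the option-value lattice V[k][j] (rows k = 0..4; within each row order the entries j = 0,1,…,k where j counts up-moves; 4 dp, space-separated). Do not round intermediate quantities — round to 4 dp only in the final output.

Δt=0.42425, u=1.37507, d=0.72723, q=0.44480, disc=e^(-rΔt)=0.98484
k=4 terminal: V=max(K-S,0) → 69.5039 48.2076 7.9400 0.0000 0.0000
k=3: j=0 S=32.8727 intr=60.5373 cont=59.1215 V=60.5373[EX]; j=1 S=62.1567 intr=31.2533 cont=29.8375 V=31.2533[EX]; j=2 S=117.5276 intr=0.0000 cont=4.3415 V=4.3415[hold]; j=3 S=222.2245 intr=0.0000 cont=0.0000 V=0.0000[hold]  S*(3)=62.1567
k=2: j=0 S=45.2024 intr=48.2076 cont=46.7918 V=48.2076[EX]; j=1 S=85.4700 intr=7.9400 cont=18.9908 V=18.9908[hold]; j=2 S=161.6091 intr=0.0000 cont=2.3739 V=2.3739[hold]  S*(2)=45.2024
k=1: j=0 S=62.1567 intr=31.2533 cont=34.6784 V=34.6784[hold]; j=1 S=117.5276 intr=0.0000 cont=11.4239 V=11.4239[hold]  S*(1)=-
k=0: j=0 S=85.4700 intr=7.9400 cont=23.9660 V=23.9660[hold]  S*(0)=-

price = 23.9660
boundary = - - 45.2024 62.1567
tree:
23.9660
34.6784 11.4239
48.2076 18.9908 2.3739
60.5373 31.2533 4.3415 0.0000
69.5039 48.2076 7.9400 0.0000 0.0000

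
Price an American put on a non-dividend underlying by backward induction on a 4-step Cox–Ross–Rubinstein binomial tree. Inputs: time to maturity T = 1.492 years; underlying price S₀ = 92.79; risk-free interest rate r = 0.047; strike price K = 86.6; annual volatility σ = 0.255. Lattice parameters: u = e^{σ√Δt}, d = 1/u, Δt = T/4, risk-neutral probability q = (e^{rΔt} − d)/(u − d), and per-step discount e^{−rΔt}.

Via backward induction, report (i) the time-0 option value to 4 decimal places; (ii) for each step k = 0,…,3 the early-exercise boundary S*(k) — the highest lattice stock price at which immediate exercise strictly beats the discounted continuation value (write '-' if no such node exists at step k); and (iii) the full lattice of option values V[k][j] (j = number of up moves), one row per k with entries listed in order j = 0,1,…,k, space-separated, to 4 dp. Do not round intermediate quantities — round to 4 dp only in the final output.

price = 6.2065
boundary = - - 67.9562 58.1558
tree:
6.2065
10.9659 1.9845
18.6438 4.1875 0.0000
28.4442 8.8357 0.0000 0.0000
36.8313 18.6438 0.0000 0.0000 0.0000

Δt=0.37300, u=1.16852, d=0.85578, q=0.51770, disc=e^(-rΔt)=0.98262
k=4 terminal: V=max(K-S,0) → 36.8313 18.6438 0.0000 0.0000 0.0000
k=3: j=0 S=58.1558 intr=28.4442 cont=26.9393 V=28.4442[EX]; j=1 S=79.4081 intr=7.1919 cont=8.8357 V=8.8357[hold]; j=2 S=108.4270 intr=0.0000 cont=0.0000 V=0.0000[hold]; j=3 S=148.0504 intr=0.0000 cont=0.0000 V=0.0000[hold]  S*(3)=58.1558
k=2: j=0 S=67.9562 intr=18.6438 cont=17.9751 V=18.6438[EX]; j=1 S=92.7900 intr=0.0000 cont=4.1875 V=4.1875[hold]; j=2 S=126.6991 intr=0.0000 cont=0.0000 V=0.0000[hold]  S*(2)=67.9562
k=1: j=0 S=79.4081 intr=7.1919 cont=10.9659 V=10.9659[hold]; j=1 S=108.4270 intr=0.0000 cont=1.9845 V=1.9845[hold]  S*(1)=-
k=0: j=0 S=92.7900 intr=0.0000 cont=6.2065 V=6.2065[hold]  S*(0)=-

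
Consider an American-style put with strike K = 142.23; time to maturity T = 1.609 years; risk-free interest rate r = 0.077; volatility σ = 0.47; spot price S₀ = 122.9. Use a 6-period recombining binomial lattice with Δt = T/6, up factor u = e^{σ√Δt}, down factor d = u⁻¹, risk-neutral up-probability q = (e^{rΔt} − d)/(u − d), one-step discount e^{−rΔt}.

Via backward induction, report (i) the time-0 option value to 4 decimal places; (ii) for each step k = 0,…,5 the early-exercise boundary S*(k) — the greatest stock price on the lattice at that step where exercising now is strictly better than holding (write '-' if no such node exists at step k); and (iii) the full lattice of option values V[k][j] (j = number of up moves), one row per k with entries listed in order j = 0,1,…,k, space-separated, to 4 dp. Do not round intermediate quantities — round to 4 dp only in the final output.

price = 34.4846
boundary = - - 75.5348 59.2168 75.5348 96.3495
tree:
34.4846
48.7961 20.5906
66.6952 31.6643 9.5762
83.0132 47.0267 16.5183 2.5269
95.8060 66.6952 27.9162 4.9789 0.0000
105.8351 83.0132 45.8805 9.8104 0.0000 0.0000
113.6976 95.8060 66.6952 19.3300 0.0000 0.0000 0.0000

Δt=0.26817  u=1.27556  d=0.78397  q=0.48189  discount=0.97956
step 6 (expiry): payoffs max(K−S,0) = 113.6976 95.8060 66.6952 19.3300 0.0000 0.0000 0.0000
step 5: (k=5,j=0): S=36.3949, (K−S)⁺=105.8351, hold=102.9284 ⇒ V=105.8351 exercise | (k=5,j=1): S=59.2168, (K−S)⁺=83.0132, hold=80.1064 ⇒ V=83.0132 exercise | (k=5,j=2): S=96.3495, (K−S)⁺=45.8805, hold=42.9737 ⇒ V=45.8805 exercise | (k=5,j=3): S=156.7668, (K−S)⁺=0.0000, hold=9.8104 ⇒ V=9.8104 continue | (k=5,j=4): S=255.0697, (K−S)⁺=0.0000, hold=0.0000 ⇒ V=0.0000 continue | (k=5,j=5): S=415.0148, (K−S)⁺=0.0000, hold=0.0000 ⇒ V=0.0000 continue  boundary S*=96.3495
step 4: (k=4,j=0): S=46.4240, (K−S)⁺=95.8060, hold=92.8992 ⇒ V=95.8060 exercise | (k=4,j=1): S=75.5348, (K−S)⁺=66.6952, hold=63.7884 ⇒ V=66.6952 exercise | (k=4,j=2): S=122.9000, (K−S)⁺=19.3300, hold=27.9162 ⇒ V=27.9162 continue | (k=4,j=3): S=199.9662, (K−S)⁺=0.0000, hold=4.9789 ⇒ V=4.9789 continue | (k=4,j=4): S=325.3578, (K−S)⁺=0.0000, hold=0.0000 ⇒ V=0.0000 continue  boundary S*=75.5348
step 3: (k=3,j=0): S=59.2168, (K−S)⁺=83.0132, hold=80.1064 ⇒ V=83.0132 exercise | (k=3,j=1): S=96.3495, (K−S)⁺=45.8805, hold=47.0267 ⇒ V=47.0267 continue | (k=3,j=2): S=156.7668, (K−S)⁺=0.0000, hold=16.5183 ⇒ V=16.5183 continue | (k=3,j=3): S=255.0697, (K−S)⁺=0.0000, hold=2.5269 ⇒ V=2.5269 continue  boundary S*=59.2168
step 2: (k=2,j=0): S=75.5348, (K−S)⁺=66.6952, hold=64.3295 ⇒ V=66.6952 exercise | (k=2,j=1): S=122.9000, (K−S)⁺=19.3300, hold=31.6643 ⇒ V=31.6643 continue | (k=2,j=2): S=199.9662, (K−S)⁺=0.0000, hold=9.5762 ⇒ V=9.5762 continue  boundary S*=75.5348
step 1: (k=1,j=0): S=96.3495, (K−S)⁺=45.8805, hold=48.7961 ⇒ V=48.7961 continue | (k=1,j=1): S=156.7668, (K−S)⁺=0.0000, hold=20.5906 ⇒ V=20.5906 continue  boundary S*=-
step 0: (k=0,j=0): S=122.9000, (K−S)⁺=19.3300, hold=34.4846 ⇒ V=34.4846 continue  boundary S*=-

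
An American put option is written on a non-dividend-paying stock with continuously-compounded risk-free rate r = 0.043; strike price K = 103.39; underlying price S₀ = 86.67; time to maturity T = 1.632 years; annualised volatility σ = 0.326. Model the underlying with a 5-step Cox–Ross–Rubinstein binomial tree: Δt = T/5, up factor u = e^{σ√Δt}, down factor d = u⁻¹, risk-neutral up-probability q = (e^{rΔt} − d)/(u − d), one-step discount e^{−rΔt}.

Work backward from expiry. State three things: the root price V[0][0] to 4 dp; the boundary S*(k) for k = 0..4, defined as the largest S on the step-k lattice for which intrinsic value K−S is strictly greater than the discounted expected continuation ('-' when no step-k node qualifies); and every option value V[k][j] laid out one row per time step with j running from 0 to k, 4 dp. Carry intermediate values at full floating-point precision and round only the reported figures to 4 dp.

Δt=0.32640, u=1.20472, d=0.83007, q=0.49130, disc=e^(-rΔt)=0.98606
k=5 terminal: V=max(K-S,0) → 69.2365 53.8212 31.4481 0.0000 0.0000 0.0000
k=4: j=0 S=41.1455 intr=62.2445 cont=60.8036 V=62.2445[EX]; j=1 S=59.7167 intr=43.6733 cont=42.2324 V=43.6733[EX]; j=2 S=86.6700 intr=16.7200 cont=15.7747 V=16.7200[EX]; j=3 S=125.7889 intr=0.0000 cont=0.0000 V=0.0000[hold]; j=4 S=182.5641 intr=0.0000 cont=0.0000 V=0.0000[hold]  S*(4)=86.6700
k=3: j=0 S=49.5688 intr=53.8212 cont=52.3802 V=53.8212[EX]; j=1 S=71.9419 intr=31.4481 cont=30.0071 V=31.4481[EX]; j=2 S=104.4132 intr=0.0000 cont=8.3870 V=8.3870[hold]; j=3 S=151.5405 intr=0.0000 cont=0.0000 V=0.0000[hold]  S*(3)=71.9419
k=2: j=0 S=59.7167 intr=43.6733 cont=42.2324 V=43.6733[EX]; j=1 S=86.6700 intr=16.7200 cont=19.8378 V=19.8378[hold]; j=2 S=125.7889 intr=0.0000 cont=4.2070 V=4.2070[hold]  S*(2)=59.7167
k=1: j=0 S=71.9419 intr=31.4481 cont=31.5175 V=31.5175[hold]; j=1 S=104.4132 intr=0.0000 cont=11.9890 V=11.9890[hold]  S*(1)=-
k=0: j=0 S=86.6700 intr=16.7200 cont=21.6176 V=21.6176[hold]  S*(0)=-

price = 21.6176
boundary = - - 59.7167 71.9419 86.6700
tree:
21.6176
31.5175 11.9890
43.6733 19.8378 4.2070
53.8212 31.4481 8.3870 0.0000
62.2445 43.6733 16.7200 0.0000 0.0000
69.2365 53.8212 31.4481 0.0000 0.0000 0.0000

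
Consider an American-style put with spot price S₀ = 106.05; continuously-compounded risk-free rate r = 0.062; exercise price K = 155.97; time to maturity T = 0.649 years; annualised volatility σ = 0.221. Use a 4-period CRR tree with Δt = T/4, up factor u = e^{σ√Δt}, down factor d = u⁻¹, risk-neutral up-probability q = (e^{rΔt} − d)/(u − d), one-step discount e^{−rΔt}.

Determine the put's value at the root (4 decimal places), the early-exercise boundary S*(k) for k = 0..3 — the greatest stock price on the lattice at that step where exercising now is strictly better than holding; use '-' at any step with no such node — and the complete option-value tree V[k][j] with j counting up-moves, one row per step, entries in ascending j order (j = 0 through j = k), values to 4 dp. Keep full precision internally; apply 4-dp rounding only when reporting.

price = 49.9200
boundary = 106.0500 115.9235 126.7161 138.5136
tree:
49.9200
58.9525 40.0465
67.2157 49.9200 29.2539
74.7751 58.9525 40.0465 17.4564
81.6906 67.2157 49.9200 29.2539 4.5605

Δt=0.16225, u=1.09310, d=0.91483, q=0.53447, disc=e^(-rΔt)=0.98999
k=4 terminal: V=max(K-S,0) → 81.6906 67.2157 49.9200 29.2539 4.5605
k=3: j=0 S=81.1949 intr=74.7751 cont=73.2140 V=74.7751[EX]; j=1 S=97.0175 intr=58.9525 cont=57.3914 V=58.9525[EX]; j=2 S=115.9235 intr=40.0465 cont=38.4854 V=40.0465[EX]; j=3 S=138.5136 intr=17.4564 cont=15.8952 V=17.4564[EX]  S*(3)=138.5136
k=2: j=0 S=88.7543 intr=67.2157 cont=65.6546 V=67.2157[EX]; j=1 S=106.0500 intr=49.9200 cont=48.3589 V=49.9200[EX]; j=2 S=126.7161 intr=29.2539 cont=27.6927 V=29.2539[EX]  S*(2)=126.7161
k=1: j=0 S=97.0175 intr=58.9525 cont=57.3914 V=58.9525[EX]; j=1 S=115.9235 intr=40.0465 cont=38.4854 V=40.0465[EX]  S*(1)=115.9235
k=0: j=0 S=106.0500 intr=49.9200 cont=48.3589 V=49.9200[EX]  S*(0)=106.0500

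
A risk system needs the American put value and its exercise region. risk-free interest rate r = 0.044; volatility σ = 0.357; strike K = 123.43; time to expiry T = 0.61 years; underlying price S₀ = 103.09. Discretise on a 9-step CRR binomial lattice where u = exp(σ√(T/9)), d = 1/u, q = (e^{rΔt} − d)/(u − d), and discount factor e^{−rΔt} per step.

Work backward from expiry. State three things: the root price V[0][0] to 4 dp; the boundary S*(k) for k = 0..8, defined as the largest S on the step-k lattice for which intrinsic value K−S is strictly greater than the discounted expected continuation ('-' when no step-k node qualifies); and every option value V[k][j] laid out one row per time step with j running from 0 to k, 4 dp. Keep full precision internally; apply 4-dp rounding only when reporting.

price = 23.7625
boundary = - - 85.6028 78.0053 85.6028 78.0053 85.6028 93.9404 103.0900
tree:
23.7625
30.4173 17.0579
37.8272 22.9760 11.0709
45.4247 29.9863 15.9008 6.1675
52.3480 37.8272 22.0989 9.6186 2.6533
58.6568 45.4247 29.5559 14.5588 4.5928 0.6734
64.4056 52.3480 37.8272 21.2229 7.7888 1.3317 0.0000
69.6442 58.6568 45.4247 29.4896 12.8442 2.6335 0.0000 0.0000
74.4179 64.4056 52.3480 37.8272 20.3400 5.2080 0.0000 0.0000 0.0000
78.7679 69.6442 58.6568 45.4247 29.4896 10.2992 0.0000 0.0000 0.0000 0.0000

Δt=0.06778  u=1.09740  d=0.91125  q=0.49283  discount=0.99702
step 9 (expiry): payoffs max(K−S,0) = 78.7679 69.6442 58.6568 45.4247 29.4896 10.2992 0.0000 0.0000 0.0000 0.0000
step 8: (k=8,j=0): S=49.0121, (K−S)⁺=74.4179, hold=74.0504 ⇒ V=74.4179 exercise | (k=8,j=1): S=59.0244, (K−S)⁺=64.4056, hold=64.0381 ⇒ V=64.4056 exercise | (k=8,j=2): S=71.0820, (K−S)⁺=52.3480, hold=51.9804 ⇒ V=52.3480 exercise | (k=8,j=3): S=85.6028, (K−S)⁺=37.8272, hold=37.4596 ⇒ V=37.8272 exercise | (k=8,j=4): S=103.0900, (K−S)⁺=20.3400, hold=19.9725 ⇒ V=20.3400 exercise | (k=8,j=5): S=124.1495, (K−S)⁺=0.0000, hold=5.2080 ⇒ V=5.2080 continue | (k=8,j=6): S=149.5110, (K−S)⁺=0.0000, hold=0.0000 ⇒ V=0.0000 continue | (k=8,j=7): S=180.0535, (K−S)⁺=0.0000, hold=0.0000 ⇒ V=0.0000 continue | (k=8,j=8): S=216.8353, (K−S)⁺=0.0000, hold=0.0000 ⇒ V=0.0000 continue  boundary S*=103.0900
step 7: (k=7,j=0): S=53.7858, (K−S)⁺=69.6442, hold=69.2767 ⇒ V=69.6442 exercise | (k=7,j=1): S=64.7732, (K−S)⁺=58.6568, hold=58.2892 ⇒ V=58.6568 exercise | (k=7,j=2): S=78.0053, (K−S)⁺=45.4247, hold=45.0572 ⇒ V=45.4247 exercise | (k=7,j=3): S=93.9404, (K−S)⁺=29.4896, hold=29.1221 ⇒ V=29.4896 exercise | (k=7,j=4): S=113.1308, (K−S)⁺=10.2992, hold=12.8442 ⇒ V=12.8442 continue | (k=7,j=5): S=136.2414, (K−S)⁺=0.0000, hold=2.6335 ⇒ V=2.6335 continue | (k=7,j=6): S=164.0731, (K−S)⁺=0.0000, hold=0.0000 ⇒ V=0.0000 continue | (k=7,j=7): S=197.5904, (K−S)⁺=0.0000, hold=0.0000 ⇒ V=0.0000 continue  boundary S*=93.9404
step 6: (k=6,j=0): S=59.0244, (K−S)⁺=64.4056, hold=64.0381 ⇒ V=64.4056 exercise | (k=6,j=1): S=71.0820, (K−S)⁺=52.3480, hold=51.9804 ⇒ V=52.3480 exercise | (k=6,j=2): S=85.6028, (K−S)⁺=37.8272, hold=37.4596 ⇒ V=37.8272 exercise | (k=6,j=3): S=103.0900, (K−S)⁺=20.3400, hold=21.2229 ⇒ V=21.2229 continue | (k=6,j=4): S=124.1495, (K−S)⁺=0.0000, hold=7.7888 ⇒ V=7.7888 continue | (k=6,j=5): S=149.5110, (K−S)⁺=0.0000, hold=1.3317 ⇒ V=1.3317 continue | (k=6,j=6): S=180.0535, (K−S)⁺=0.0000, hold=0.0000 ⇒ V=0.0000 continue  boundary S*=85.6028
step 5: (k=5,j=0): S=64.7732, (K−S)⁺=58.6568, hold=58.2892 ⇒ V=58.6568 exercise | (k=5,j=1): S=78.0053, (K−S)⁺=45.4247, hold=45.0572 ⇒ V=45.4247 exercise | (k=5,j=2): S=93.9404, (K−S)⁺=29.4896, hold=29.5559 ⇒ V=29.5559 continue | (k=5,j=3): S=113.1308, (K−S)⁺=10.2992, hold=14.5588 ⇒ V=14.5588 continue | (k=5,j=4): S=136.2414, (K−S)⁺=0.0000, hold=4.5928 ⇒ V=4.5928 continue | (k=5,j=5): S=164.0731, (K−S)⁺=0.0000, hold=0.6734 ⇒ V=0.6734 continue  boundary S*=78.0053
step 4: (k=4,j=0): S=71.0820, (K−S)⁺=52.3480, hold=51.9804 ⇒ V=52.3480 exercise | (k=4,j=1): S=85.6028, (K−S)⁺=37.8272, hold=37.4922 ⇒ V=37.8272 exercise | (k=4,j=2): S=103.0900, (K−S)⁺=20.3400, hold=22.0989 ⇒ V=22.0989 continue | (k=4,j=3): S=124.1495, (K−S)⁺=0.0000, hold=9.6186 ⇒ V=9.6186 continue | (k=4,j=4): S=149.5110, (K−S)⁺=0.0000, hold=2.6533 ⇒ V=2.6533 continue  boundary S*=85.6028
step 3: (k=3,j=0): S=78.0053, (K−S)⁺=45.4247, hold=45.0572 ⇒ V=45.4247 exercise | (k=3,j=1): S=93.9404, (K−S)⁺=29.4896, hold=29.9863 ⇒ V=29.9863 continue | (k=3,j=2): S=113.1308, (K−S)⁺=10.2992, hold=15.9008 ⇒ V=15.9008 continue | (k=3,j=3): S=136.2414, (K−S)⁺=0.0000, hold=6.1675 ⇒ V=6.1675 continue  boundary S*=78.0053
step 2: (k=2,j=0): S=85.6028, (K−S)⁺=37.8272, hold=37.7037 ⇒ V=37.8272 exercise | (k=2,j=1): S=103.0900, (K−S)⁺=20.3400, hold=22.9760 ⇒ V=22.9760 continue | (k=2,j=2): S=124.1495, (K−S)⁺=0.0000, hold=11.0709 ⇒ V=11.0709 continue  boundary S*=85.6028
step 1: (k=1,j=0): S=93.9404, (K−S)⁺=29.4896, hold=30.4173 ⇒ V=30.4173 continue | (k=1,j=1): S=113.1308, (K−S)⁺=10.2992, hold=17.0579 ⇒ V=17.0579 continue  boundary S*=-
step 0: (k=0,j=0): S=103.0900, (K−S)⁺=20.3400, hold=23.7625 ⇒ V=23.7625 continue  boundary S*=-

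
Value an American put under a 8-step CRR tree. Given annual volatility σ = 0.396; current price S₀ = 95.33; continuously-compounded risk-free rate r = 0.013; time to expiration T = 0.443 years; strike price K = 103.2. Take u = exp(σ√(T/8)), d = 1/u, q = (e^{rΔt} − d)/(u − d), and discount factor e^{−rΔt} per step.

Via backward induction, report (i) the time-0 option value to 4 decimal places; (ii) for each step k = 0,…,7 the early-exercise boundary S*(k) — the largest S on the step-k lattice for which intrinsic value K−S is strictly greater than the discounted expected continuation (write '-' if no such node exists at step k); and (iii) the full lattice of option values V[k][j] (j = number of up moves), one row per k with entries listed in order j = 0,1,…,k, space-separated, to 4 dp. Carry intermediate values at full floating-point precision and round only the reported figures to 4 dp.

price = 14.7861
boundary = - - - - 65.6672 72.0807 79.1205 86.8479
tree:
14.7861
19.5877 9.6185
25.1680 13.5857 5.3450
31.2779 18.6020 8.1844 2.2841
37.5328 24.5644 12.1855 3.8721 0.5712
43.3756 31.1193 17.5165 6.4419 1.1005 0.0000
48.6986 37.5328 24.0795 10.4492 2.1203 0.0000 0.0000
53.5479 43.3756 31.1193 16.3521 4.0849 0.0000 0.0000 0.0000
57.9658 48.6986 37.5328 24.0795 7.8700 0.0000 0.0000 0.0000 0.0000

Δt=0.05538, u=1.09767, d=0.91102, q=0.48058, disc=e^(-rΔt)=0.99928
k=8 terminal: V=max(K-S,0) → 57.9658 48.6986 37.5328 24.0795 7.8700 0.0000 0.0000 0.0000 0.0000
k=7: j=0 S=49.6521 intr=53.5479 cont=53.4736 V=53.5479[EX]; j=1 S=59.8244 intr=43.3756 cont=43.3014 V=43.3756[EX]; j=2 S=72.0807 intr=31.1193 cont=31.0451 V=31.1193[EX]; j=3 S=86.8479 intr=16.3521 cont=16.2778 V=16.3521[EX]; j=4 S=104.6405 intr=0.0000 cont=4.0849 V=4.0849[hold]; j=5 S=126.0783 intr=0.0000 cont=0.0000 V=0.0000[hold]; j=6 S=151.9081 intr=0.0000 cont=0.0000 V=0.0000[hold]; j=7 S=183.0297 intr=0.0000 cont=0.0000 V=0.0000[hold]  S*(7)=86.8479
k=6: j=0 S=54.5014 intr=48.6986 cont=48.6243 V=48.6986[EX]; j=1 S=65.6672 intr=37.5328 cont=37.4585 V=37.5328[EX]; j=2 S=79.1205 intr=24.0795 cont=24.0052 V=24.0795[EX]; j=3 S=95.3300 intr=7.8700 cont=10.4492 V=10.4492[hold]; j=4 S=114.8604 intr=0.0000 cont=2.1203 V=2.1203[hold]; j=5 S=138.3919 intr=0.0000 cont=0.0000 V=0.0000[hold]; j=6 S=166.7444 intr=0.0000 cont=0.0000 V=0.0000[hold]  S*(6)=79.1205
k=5: j=0 S=59.8244 intr=43.3756 cont=43.3014 V=43.3756[EX]; j=1 S=72.0807 intr=31.1193 cont=31.0451 V=31.1193[EX]; j=2 S=86.8479 intr=16.3521 cont=17.5165 V=17.5165[hold]; j=3 S=104.6405 intr=0.0000 cont=6.4419 V=6.4419[hold]; j=4 S=126.0783 intr=0.0000 cont=1.1005 V=1.1005[hold]; j=5 S=151.9081 intr=0.0000 cont=0.0000 V=0.0000[hold]  S*(5)=72.0807
k=4: j=0 S=65.6672 intr=37.5328 cont=37.4585 V=37.5328[EX]; j=1 S=79.1205 intr=24.0795 cont=24.5644 V=24.5644[hold]; j=2 S=95.3300 intr=7.8700 cont=12.1855 V=12.1855[hold]; j=3 S=114.8604 intr=0.0000 cont=3.8721 V=3.8721[hold]; j=4 S=138.3919 intr=0.0000 cont=0.5712 V=0.5712[hold]  S*(4)=65.6672
k=3: j=0 S=72.0807 intr=31.1193 cont=31.2779 V=31.2779[hold]; j=1 S=86.8479 intr=16.3521 cont=18.6020 V=18.6020[hold]; j=2 S=104.6405 intr=0.0000 cont=8.1844 V=8.1844[hold]; j=3 S=126.0783 intr=0.0000 cont=2.2841 V=2.2841[hold]  S*(3)=-
k=2: j=0 S=79.1205 intr=24.0795 cont=25.1680 V=25.1680[hold]; j=1 S=95.3300 intr=7.8700 cont=13.5857 V=13.5857[hold]; j=2 S=114.8604 intr=0.0000 cont=5.3450 V=5.3450[hold]  S*(2)=-
k=1: j=0 S=86.8479 intr=16.3521 cont=19.5877 V=19.5877[hold]; j=1 S=104.6405 intr=0.0000 cont=9.6185 V=9.6185[hold]  S*(1)=-
k=0: j=0 S=95.3300 intr=7.8700 cont=14.7861 V=14.7861[hold]  S*(0)=-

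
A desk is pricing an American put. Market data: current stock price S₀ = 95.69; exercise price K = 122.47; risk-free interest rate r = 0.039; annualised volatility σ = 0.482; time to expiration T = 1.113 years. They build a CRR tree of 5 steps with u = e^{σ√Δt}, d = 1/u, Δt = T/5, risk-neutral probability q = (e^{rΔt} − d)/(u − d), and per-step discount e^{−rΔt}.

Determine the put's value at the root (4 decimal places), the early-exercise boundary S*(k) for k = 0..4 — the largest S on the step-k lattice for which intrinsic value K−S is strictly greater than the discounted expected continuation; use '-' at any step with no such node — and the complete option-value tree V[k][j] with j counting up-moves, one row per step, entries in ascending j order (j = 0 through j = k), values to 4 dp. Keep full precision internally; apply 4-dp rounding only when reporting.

Δt=0.22260  u=1.25534  d=0.79659  q=0.46240  discount=0.99136
step 5 (expiry): payoffs max(K−S,0) = 91.7761 74.0998 46.2439 2.3461 0.0000 0.0000
step 4: (k=4,j=0): S=38.5314, (K−S)⁺=83.9386, hold=82.8800 ⇒ V=83.9386 exercise | (k=4,j=1): S=60.7213, (K−S)⁺=61.7487, hold=60.6901 ⇒ V=61.7487 exercise | (k=4,j=2): S=95.6900, (K−S)⁺=26.7800, hold=25.7214 ⇒ V=26.7800 exercise | (k=4,j=3): S=150.7969, (K−S)⁺=0.0000, hold=1.2504 ⇒ V=1.2504 continue | (k=4,j=4): S=237.6393, (K−S)⁺=0.0000, hold=0.0000 ⇒ V=0.0000 continue  boundary S*=95.6900
step 3: (k=3,j=0): S=48.3702, (K−S)⁺=74.0998, hold=73.0412 ⇒ V=74.0998 exercise | (k=3,j=1): S=76.2261, (K−S)⁺=46.2439, hold=45.1853 ⇒ V=46.2439 exercise | (k=3,j=2): S=120.1239, (K−S)⁺=2.3461, hold=14.8457 ⇒ V=14.8457 continue | (k=3,j=3): S=189.3021, (K−S)⁺=0.0000, hold=0.6664 ⇒ V=0.6664 continue  boundary S*=76.2261
step 2: (k=2,j=0): S=60.7213, (K−S)⁺=61.7487, hold=60.6901 ⇒ V=61.7487 exercise | (k=2,j=1): S=95.6900, (K−S)⁺=26.7800, hold=31.4512 ⇒ V=31.4512 continue | (k=2,j=2): S=150.7969, (K−S)⁺=0.0000, hold=8.2176 ⇒ V=8.2176 continue  boundary S*=60.7213
step 1: (k=1,j=0): S=76.2261, (K−S)⁺=46.2439, hold=47.3266 ⇒ V=47.3266 continue | (k=1,j=1): S=120.1239, (K−S)⁺=2.3461, hold=20.5290 ⇒ V=20.5290 continue  boundary S*=-
step 0: (k=0,j=0): S=95.6900, (K−S)⁺=26.7800, hold=34.6335 ⇒ V=34.6335 continue  boundary S*=-

price = 34.6335
boundary = - - 60.7213 76.2261 95.6900
tree:
34.6335
47.3266 20.5290
61.7487 31.4512 8.2176
74.0998 46.2439 14.8457 0.6664
83.9386 61.7487 26.7800 1.2504 0.0000
91.7761 74.0998 46.2439 2.3461 0.0000 0.0000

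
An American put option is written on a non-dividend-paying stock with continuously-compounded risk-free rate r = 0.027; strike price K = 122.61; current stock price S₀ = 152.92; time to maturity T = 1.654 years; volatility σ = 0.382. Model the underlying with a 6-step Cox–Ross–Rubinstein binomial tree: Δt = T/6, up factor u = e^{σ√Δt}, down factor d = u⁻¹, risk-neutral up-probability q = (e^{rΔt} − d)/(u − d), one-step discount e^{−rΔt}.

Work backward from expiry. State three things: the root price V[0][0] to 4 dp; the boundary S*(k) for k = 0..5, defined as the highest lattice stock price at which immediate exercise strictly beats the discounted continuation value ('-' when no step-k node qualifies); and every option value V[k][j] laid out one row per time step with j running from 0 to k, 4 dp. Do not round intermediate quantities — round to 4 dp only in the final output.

Δt=0.27567, u=1.22209, d=0.81827, q=0.46853, disc=e^(-rΔt)=0.99258
k=6 terminal: V=max(K-S,0) → 76.7073 54.0538 20.2205 0.0000 0.0000 0.0000 0.0000
k=5: j=0 S=56.0974 intr=66.5126 cont=65.6034 V=66.5126[EX]; j=1 S=83.7821 intr=38.8279 cont=37.9187 V=38.8279[EX]; j=2 S=125.1296 intr=0.0000 cont=10.6670 V=10.6670[hold]; j=3 S=186.8825 intr=0.0000 cont=0.0000 V=0.0000[hold]; j=4 S=279.1112 intr=0.0000 cont=0.0000 V=0.0000[hold]; j=5 S=416.8559 intr=0.0000 cont=0.0000 V=0.0000[hold]  S*(5)=83.7821
k=4: j=0 S=68.5562 intr=54.0538 cont=53.1446 V=54.0538[EX]; j=1 S=102.3895 intr=20.2205 cont=25.4437 V=25.4437[hold]; j=2 S=152.9200 intr=0.0000 cont=5.6272 V=5.6272[hold]; j=3 S=228.3878 intr=0.0000 cont=0.0000 V=0.0000[hold]; j=4 S=341.0999 intr=0.0000 cont=0.0000 V=0.0000[hold]  S*(4)=68.5562
k=3: j=0 S=83.7821 intr=38.8279 cont=40.3478 V=40.3478[hold]; j=1 S=125.1296 intr=0.0000 cont=16.0393 V=16.0393[hold]; j=2 S=186.8825 intr=0.0000 cont=2.9685 V=2.9685[hold]; j=3 S=279.1112 intr=0.0000 cont=0.0000 V=0.0000[hold]  S*(3)=-
k=2: j=0 S=102.3895 intr=20.2205 cont=28.7439 V=28.7439[hold]; j=1 S=152.9200 intr=0.0000 cont=9.8418 V=9.8418[hold]; j=2 S=228.3878 intr=0.0000 cont=1.5660 V=1.5660[hold]  S*(2)=-
k=1: j=0 S=125.1296 intr=0.0000 cont=19.7403 V=19.7403[hold]; j=1 S=186.8825 intr=0.0000 cont=5.9201 V=5.9201[hold]  S*(1)=-
k=0: j=0 S=152.9200 intr=0.0000 cont=13.1668 V=13.1668[hold]  S*(0)=-

price = 13.1668
boundary = - - - - 68.5562 83.7821
tree:
13.1668
19.7403 5.9201
28.7439 9.8418 1.5660
40.3478 16.0393 2.9685 0.0000
54.0538 25.4437 5.6272 0.0000 0.0000
66.5126 38.8279 10.6670 0.0000 0.0000 0.0000
76.7073 54.0538 20.2205 0.0000 0.0000 0.0000 0.0000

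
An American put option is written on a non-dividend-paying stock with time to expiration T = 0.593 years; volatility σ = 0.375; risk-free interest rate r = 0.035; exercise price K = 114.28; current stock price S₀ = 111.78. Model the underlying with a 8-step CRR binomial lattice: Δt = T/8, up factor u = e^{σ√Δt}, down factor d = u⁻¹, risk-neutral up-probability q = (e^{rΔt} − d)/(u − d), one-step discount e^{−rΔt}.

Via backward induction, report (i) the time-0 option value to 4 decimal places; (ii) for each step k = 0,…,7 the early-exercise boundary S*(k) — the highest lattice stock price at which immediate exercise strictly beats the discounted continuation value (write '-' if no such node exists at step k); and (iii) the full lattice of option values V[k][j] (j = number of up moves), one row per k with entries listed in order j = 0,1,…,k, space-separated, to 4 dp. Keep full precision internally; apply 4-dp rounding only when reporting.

price = 13.1623
boundary = - - - - 74.3025 82.2893 91.1347 100.9308
tree:
13.1623
18.3064 7.8182
24.6664 11.7097 3.7638
32.0487 17.0276 6.1748 1.2461
39.9775 23.8740 9.9122 2.2738 0.1711
47.1892 31.9907 15.4580 4.1278 0.3345 0.0000
53.7009 39.9775 23.1453 7.4491 0.6540 0.0000 0.0000
59.5806 47.1892 31.9907 13.3492 1.2787 0.0000 0.0000 0.0000
64.8896 53.7009 39.9775 23.1453 2.5000 0.0000 0.0000 0.0000 0.0000

params: Δt=0.07412 u=1.10749 d=0.90294 q=0.48720 e^(-rΔt)=0.99741
t_8 payoffs: 64.8896 53.7009 39.9775 23.1453 2.5000 0.0000 0.0000 0.0000 0.0000
t_7: node(7,0) S=54.6994 payoff=59.5806 vs cont=59.2845 → 59.5806 [stop]  node(7,1) S=67.0908 payoff=47.1892 vs cont=46.8931 → 47.1892 [stop]  node(7,2) S=82.2893 payoff=31.9907 vs cont=31.6946 → 31.9907 [stop]  node(7,3) S=100.9308 payoff=13.3492 vs cont=13.0531 → 13.3492 [stop]  node(7,4) S=123.7954 payoff=0.0000 vs cont=1.2787 → 1.2787 [wait]  node(7,5) S=151.8395 payoff=0.0000 vs cont=0.0000 → 0.0000 [wait]  node(7,6) S=186.2367 payoff=0.0000 vs cont=0.0000 → 0.0000 [wait]  node(7,7) S=228.4261 payoff=0.0000 vs cont=0.0000 → 0.0000 [wait]  ⇒ S*(7)=100.9308
t_6: node(6,0) S=60.5791 payoff=53.7009 vs cont=53.4048 → 53.7009 [stop]  node(6,1) S=74.3025 payoff=39.9775 vs cont=39.6814 → 39.9775 [stop]  node(6,2) S=91.1347 payoff=23.1453 vs cont=22.8492 → 23.1453 [stop]  node(6,3) S=111.7800 payoff=2.5000 vs cont=7.4491 → 7.4491 [wait]  node(6,4) S=137.1022 payoff=0.0000 vs cont=0.6540 → 0.6540 [wait]  node(6,5) S=168.1609 payoff=0.0000 vs cont=0.0000 → 0.0000 [wait]  node(6,6) S=206.2555 payoff=0.0000 vs cont=0.0000 → 0.0000 [wait]  ⇒ S*(6)=91.1347
t_5: node(5,0) S=67.0908 payoff=47.1892 vs cont=46.8931 → 47.1892 [stop]  node(5,1) S=82.2893 payoff=31.9907 vs cont=31.6946 → 31.9907 [stop]  node(5,2) S=100.9308 payoff=13.3492 vs cont=15.4580 → 15.4580 [wait]  node(5,3) S=123.7954 payoff=0.0000 vs cont=4.1278 → 4.1278 [wait]  node(5,4) S=151.8395 payoff=0.0000 vs cont=0.3345 → 0.3345 [wait]  node(5,5) S=186.2367 payoff=0.0000 vs cont=0.0000 → 0.0000 [wait]  ⇒ S*(5)=82.2893
t_4: node(4,0) S=74.3025 payoff=39.9775 vs cont=39.6814 → 39.9775 [stop]  node(4,1) S=91.1347 payoff=23.1453 vs cont=23.8740 → 23.8740 [wait]  node(4,2) S=111.7800 payoff=2.5000 vs cont=9.9122 → 9.9122 [wait]  node(4,3) S=137.1022 payoff=0.0000 vs cont=2.2738 → 2.2738 [wait]  node(4,4) S=168.1609 payoff=0.0000 vs cont=0.1711 → 0.1711 [wait]  ⇒ S*(4)=74.3025
t_3: node(3,0) S=82.2893 payoff=31.9907 vs cont=32.0487 → 32.0487 [wait]  node(3,1) S=100.9308 payoff=13.3492 vs cont=17.0276 → 17.0276 [wait]  node(3,2) S=123.7954 payoff=0.0000 vs cont=6.1748 → 6.1748 [wait]  node(3,3) S=151.8395 payoff=0.0000 vs cont=1.2461 → 1.2461 [wait]  ⇒ S*(3)=-
t_2: node(2,0) S=91.1347 payoff=23.1453 vs cont=24.6664 → 24.6664 [wait]  node(2,1) S=111.7800 payoff=2.5000 vs cont=11.7097 → 11.7097 [wait]  node(2,2) S=137.1022 payoff=0.0000 vs cont=3.7638 → 3.7638 [wait]  ⇒ S*(2)=-
t_1: node(1,0) S=100.9308 payoff=13.3492 vs cont=18.3064 → 18.3064 [wait]  node(1,1) S=123.7954 payoff=0.0000 vs cont=7.8182 → 7.8182 [wait]  ⇒ S*(1)=-
t_0: node(0,0) S=111.7800 payoff=2.5000 vs cont=13.1623 → 13.1623 [wait]  ⇒ S*(0)=-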